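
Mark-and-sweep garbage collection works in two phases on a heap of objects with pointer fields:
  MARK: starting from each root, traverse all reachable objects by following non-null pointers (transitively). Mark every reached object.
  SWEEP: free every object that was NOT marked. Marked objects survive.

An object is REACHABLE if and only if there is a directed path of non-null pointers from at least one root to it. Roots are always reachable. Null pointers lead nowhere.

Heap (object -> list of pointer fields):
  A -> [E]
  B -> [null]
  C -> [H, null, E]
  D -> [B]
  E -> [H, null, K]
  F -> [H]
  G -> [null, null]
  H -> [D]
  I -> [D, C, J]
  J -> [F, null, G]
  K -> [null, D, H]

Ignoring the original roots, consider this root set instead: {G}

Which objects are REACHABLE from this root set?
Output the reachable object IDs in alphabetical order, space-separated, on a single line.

Answer: G

Derivation:
Roots: G
Mark G: refs=null null, marked=G
Unmarked (collected): A B C D E F H I J K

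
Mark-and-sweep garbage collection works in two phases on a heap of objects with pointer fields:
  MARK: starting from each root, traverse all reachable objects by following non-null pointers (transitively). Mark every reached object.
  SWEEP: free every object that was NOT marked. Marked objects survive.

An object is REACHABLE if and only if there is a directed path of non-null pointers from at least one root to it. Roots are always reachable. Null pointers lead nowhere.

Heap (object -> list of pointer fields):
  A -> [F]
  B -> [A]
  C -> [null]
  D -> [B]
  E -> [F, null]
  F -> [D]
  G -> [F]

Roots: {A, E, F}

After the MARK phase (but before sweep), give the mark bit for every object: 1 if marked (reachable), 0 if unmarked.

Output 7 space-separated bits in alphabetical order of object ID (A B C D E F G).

Roots: A E F
Mark A: refs=F, marked=A
Mark E: refs=F null, marked=A E
Mark F: refs=D, marked=A E F
Mark D: refs=B, marked=A D E F
Mark B: refs=A, marked=A B D E F
Unmarked (collected): C G

Answer: 1 1 0 1 1 1 0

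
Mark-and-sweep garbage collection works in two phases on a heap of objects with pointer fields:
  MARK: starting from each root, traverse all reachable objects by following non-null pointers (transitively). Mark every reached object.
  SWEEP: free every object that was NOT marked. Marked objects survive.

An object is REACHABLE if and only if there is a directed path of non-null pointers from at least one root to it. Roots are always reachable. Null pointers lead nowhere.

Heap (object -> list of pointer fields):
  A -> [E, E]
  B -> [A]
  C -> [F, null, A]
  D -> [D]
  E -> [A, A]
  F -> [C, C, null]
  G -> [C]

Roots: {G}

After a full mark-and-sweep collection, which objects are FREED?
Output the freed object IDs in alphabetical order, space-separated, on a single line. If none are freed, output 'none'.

Roots: G
Mark G: refs=C, marked=G
Mark C: refs=F null A, marked=C G
Mark F: refs=C C null, marked=C F G
Mark A: refs=E E, marked=A C F G
Mark E: refs=A A, marked=A C E F G
Unmarked (collected): B D

Answer: B D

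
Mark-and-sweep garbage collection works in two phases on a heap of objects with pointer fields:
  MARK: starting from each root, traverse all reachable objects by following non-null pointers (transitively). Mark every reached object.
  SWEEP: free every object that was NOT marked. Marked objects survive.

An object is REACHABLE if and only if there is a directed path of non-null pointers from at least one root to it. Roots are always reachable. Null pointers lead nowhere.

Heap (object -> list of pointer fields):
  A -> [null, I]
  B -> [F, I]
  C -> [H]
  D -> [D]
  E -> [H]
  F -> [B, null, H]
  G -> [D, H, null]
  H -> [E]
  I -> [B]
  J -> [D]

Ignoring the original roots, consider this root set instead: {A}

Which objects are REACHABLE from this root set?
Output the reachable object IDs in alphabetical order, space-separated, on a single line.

Roots: A
Mark A: refs=null I, marked=A
Mark I: refs=B, marked=A I
Mark B: refs=F I, marked=A B I
Mark F: refs=B null H, marked=A B F I
Mark H: refs=E, marked=A B F H I
Mark E: refs=H, marked=A B E F H I
Unmarked (collected): C D G J

Answer: A B E F H I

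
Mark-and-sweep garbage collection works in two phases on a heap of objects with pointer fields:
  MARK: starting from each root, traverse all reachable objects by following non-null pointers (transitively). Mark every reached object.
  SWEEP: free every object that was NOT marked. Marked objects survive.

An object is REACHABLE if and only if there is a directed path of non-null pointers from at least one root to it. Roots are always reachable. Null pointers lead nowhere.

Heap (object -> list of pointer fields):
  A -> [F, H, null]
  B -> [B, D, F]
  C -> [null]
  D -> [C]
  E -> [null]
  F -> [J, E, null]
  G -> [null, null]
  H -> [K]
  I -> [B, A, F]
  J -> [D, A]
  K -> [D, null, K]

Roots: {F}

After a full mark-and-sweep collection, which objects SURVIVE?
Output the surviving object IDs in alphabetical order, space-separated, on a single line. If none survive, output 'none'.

Roots: F
Mark F: refs=J E null, marked=F
Mark J: refs=D A, marked=F J
Mark E: refs=null, marked=E F J
Mark D: refs=C, marked=D E F J
Mark A: refs=F H null, marked=A D E F J
Mark C: refs=null, marked=A C D E F J
Mark H: refs=K, marked=A C D E F H J
Mark K: refs=D null K, marked=A C D E F H J K
Unmarked (collected): B G I

Answer: A C D E F H J K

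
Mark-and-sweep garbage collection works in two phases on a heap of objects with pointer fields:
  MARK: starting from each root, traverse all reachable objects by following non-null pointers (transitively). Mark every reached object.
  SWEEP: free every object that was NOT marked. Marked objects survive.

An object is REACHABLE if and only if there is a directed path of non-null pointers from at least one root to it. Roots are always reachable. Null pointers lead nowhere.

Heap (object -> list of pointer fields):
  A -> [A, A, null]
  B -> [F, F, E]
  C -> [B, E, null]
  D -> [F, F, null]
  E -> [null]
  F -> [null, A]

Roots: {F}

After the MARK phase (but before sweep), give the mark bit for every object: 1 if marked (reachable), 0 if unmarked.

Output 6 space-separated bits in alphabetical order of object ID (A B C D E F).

Roots: F
Mark F: refs=null A, marked=F
Mark A: refs=A A null, marked=A F
Unmarked (collected): B C D E

Answer: 1 0 0 0 0 1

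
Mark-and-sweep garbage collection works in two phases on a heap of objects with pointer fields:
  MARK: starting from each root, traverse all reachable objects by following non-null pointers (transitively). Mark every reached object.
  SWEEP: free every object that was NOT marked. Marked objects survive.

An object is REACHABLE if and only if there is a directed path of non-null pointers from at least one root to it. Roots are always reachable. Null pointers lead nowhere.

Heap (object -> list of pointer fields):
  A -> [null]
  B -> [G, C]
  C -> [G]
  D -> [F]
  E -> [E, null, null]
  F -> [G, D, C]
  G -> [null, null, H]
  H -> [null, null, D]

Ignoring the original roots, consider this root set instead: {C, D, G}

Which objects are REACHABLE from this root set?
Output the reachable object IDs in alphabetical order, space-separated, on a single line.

Roots: C D G
Mark C: refs=G, marked=C
Mark D: refs=F, marked=C D
Mark G: refs=null null H, marked=C D G
Mark F: refs=G D C, marked=C D F G
Mark H: refs=null null D, marked=C D F G H
Unmarked (collected): A B E

Answer: C D F G H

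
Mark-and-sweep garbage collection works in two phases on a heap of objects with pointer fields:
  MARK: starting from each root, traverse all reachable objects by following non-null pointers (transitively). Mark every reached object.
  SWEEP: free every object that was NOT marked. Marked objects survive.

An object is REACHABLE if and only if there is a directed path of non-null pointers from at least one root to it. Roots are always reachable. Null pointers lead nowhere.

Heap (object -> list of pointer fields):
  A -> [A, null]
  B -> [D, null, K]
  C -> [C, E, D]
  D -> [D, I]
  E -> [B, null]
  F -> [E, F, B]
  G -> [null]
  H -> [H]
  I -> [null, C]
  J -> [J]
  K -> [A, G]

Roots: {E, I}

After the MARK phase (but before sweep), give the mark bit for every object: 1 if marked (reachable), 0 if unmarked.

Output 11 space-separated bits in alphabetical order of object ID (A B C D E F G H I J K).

Roots: E I
Mark E: refs=B null, marked=E
Mark I: refs=null C, marked=E I
Mark B: refs=D null K, marked=B E I
Mark C: refs=C E D, marked=B C E I
Mark D: refs=D I, marked=B C D E I
Mark K: refs=A G, marked=B C D E I K
Mark A: refs=A null, marked=A B C D E I K
Mark G: refs=null, marked=A B C D E G I K
Unmarked (collected): F H J

Answer: 1 1 1 1 1 0 1 0 1 0 1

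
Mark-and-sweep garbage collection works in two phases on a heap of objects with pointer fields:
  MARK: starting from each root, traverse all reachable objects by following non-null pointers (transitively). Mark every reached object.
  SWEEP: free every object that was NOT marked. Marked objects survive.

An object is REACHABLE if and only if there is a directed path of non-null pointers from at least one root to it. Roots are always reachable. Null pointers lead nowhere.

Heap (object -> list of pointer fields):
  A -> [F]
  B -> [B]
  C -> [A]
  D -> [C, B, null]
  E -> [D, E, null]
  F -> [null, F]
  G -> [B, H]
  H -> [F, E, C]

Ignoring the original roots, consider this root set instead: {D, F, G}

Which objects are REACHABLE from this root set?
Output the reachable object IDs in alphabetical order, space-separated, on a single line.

Answer: A B C D E F G H

Derivation:
Roots: D F G
Mark D: refs=C B null, marked=D
Mark F: refs=null F, marked=D F
Mark G: refs=B H, marked=D F G
Mark C: refs=A, marked=C D F G
Mark B: refs=B, marked=B C D F G
Mark H: refs=F E C, marked=B C D F G H
Mark A: refs=F, marked=A B C D F G H
Mark E: refs=D E null, marked=A B C D E F G H
Unmarked (collected): (none)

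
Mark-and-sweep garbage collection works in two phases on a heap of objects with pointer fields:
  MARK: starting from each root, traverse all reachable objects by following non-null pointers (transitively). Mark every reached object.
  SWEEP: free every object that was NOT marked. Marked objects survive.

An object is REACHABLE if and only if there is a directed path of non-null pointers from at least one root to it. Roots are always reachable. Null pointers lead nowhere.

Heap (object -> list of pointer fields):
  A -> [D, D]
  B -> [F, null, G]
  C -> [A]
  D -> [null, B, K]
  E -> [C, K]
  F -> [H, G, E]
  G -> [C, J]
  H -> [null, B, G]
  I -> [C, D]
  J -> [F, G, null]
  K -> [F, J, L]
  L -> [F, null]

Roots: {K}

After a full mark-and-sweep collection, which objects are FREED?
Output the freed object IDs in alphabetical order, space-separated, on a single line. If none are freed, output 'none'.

Roots: K
Mark K: refs=F J L, marked=K
Mark F: refs=H G E, marked=F K
Mark J: refs=F G null, marked=F J K
Mark L: refs=F null, marked=F J K L
Mark H: refs=null B G, marked=F H J K L
Mark G: refs=C J, marked=F G H J K L
Mark E: refs=C K, marked=E F G H J K L
Mark B: refs=F null G, marked=B E F G H J K L
Mark C: refs=A, marked=B C E F G H J K L
Mark A: refs=D D, marked=A B C E F G H J K L
Mark D: refs=null B K, marked=A B C D E F G H J K L
Unmarked (collected): I

Answer: I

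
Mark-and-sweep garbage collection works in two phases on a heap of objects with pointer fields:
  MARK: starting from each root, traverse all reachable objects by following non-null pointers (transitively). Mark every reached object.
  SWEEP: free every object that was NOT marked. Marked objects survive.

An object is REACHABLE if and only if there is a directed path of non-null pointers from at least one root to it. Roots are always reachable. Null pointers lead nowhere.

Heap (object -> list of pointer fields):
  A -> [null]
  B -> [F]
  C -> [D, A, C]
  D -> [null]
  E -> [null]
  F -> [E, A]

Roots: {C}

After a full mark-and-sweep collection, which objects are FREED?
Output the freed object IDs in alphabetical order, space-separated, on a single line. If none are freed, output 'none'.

Roots: C
Mark C: refs=D A C, marked=C
Mark D: refs=null, marked=C D
Mark A: refs=null, marked=A C D
Unmarked (collected): B E F

Answer: B E F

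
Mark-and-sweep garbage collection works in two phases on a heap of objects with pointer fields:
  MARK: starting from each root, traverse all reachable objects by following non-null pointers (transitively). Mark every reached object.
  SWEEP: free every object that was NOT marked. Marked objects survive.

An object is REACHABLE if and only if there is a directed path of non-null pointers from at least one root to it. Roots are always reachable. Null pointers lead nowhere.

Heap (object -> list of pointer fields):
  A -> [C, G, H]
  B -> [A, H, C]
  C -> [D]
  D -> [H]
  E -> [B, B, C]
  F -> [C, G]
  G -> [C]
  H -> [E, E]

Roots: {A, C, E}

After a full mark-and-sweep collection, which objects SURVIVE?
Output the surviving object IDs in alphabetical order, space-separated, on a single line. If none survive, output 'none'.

Roots: A C E
Mark A: refs=C G H, marked=A
Mark C: refs=D, marked=A C
Mark E: refs=B B C, marked=A C E
Mark G: refs=C, marked=A C E G
Mark H: refs=E E, marked=A C E G H
Mark D: refs=H, marked=A C D E G H
Mark B: refs=A H C, marked=A B C D E G H
Unmarked (collected): F

Answer: A B C D E G H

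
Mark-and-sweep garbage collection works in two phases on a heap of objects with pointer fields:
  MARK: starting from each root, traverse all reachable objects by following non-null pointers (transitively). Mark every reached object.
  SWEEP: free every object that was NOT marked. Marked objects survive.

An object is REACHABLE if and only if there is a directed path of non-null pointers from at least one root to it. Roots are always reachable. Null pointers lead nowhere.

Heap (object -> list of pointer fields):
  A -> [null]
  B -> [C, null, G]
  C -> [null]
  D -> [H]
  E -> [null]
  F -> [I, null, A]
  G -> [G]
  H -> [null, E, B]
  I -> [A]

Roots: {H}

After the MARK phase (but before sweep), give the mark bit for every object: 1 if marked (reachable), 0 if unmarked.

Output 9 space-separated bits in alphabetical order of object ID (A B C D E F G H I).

Roots: H
Mark H: refs=null E B, marked=H
Mark E: refs=null, marked=E H
Mark B: refs=C null G, marked=B E H
Mark C: refs=null, marked=B C E H
Mark G: refs=G, marked=B C E G H
Unmarked (collected): A D F I

Answer: 0 1 1 0 1 0 1 1 0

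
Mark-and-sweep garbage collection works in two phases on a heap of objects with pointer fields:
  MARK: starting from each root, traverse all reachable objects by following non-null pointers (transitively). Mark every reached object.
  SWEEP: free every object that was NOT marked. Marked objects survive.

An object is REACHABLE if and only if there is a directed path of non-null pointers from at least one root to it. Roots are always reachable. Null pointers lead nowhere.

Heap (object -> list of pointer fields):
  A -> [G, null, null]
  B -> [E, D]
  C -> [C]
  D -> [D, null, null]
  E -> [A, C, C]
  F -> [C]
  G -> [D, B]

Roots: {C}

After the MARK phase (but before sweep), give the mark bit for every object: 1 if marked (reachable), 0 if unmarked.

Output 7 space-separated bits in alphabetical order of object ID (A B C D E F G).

Roots: C
Mark C: refs=C, marked=C
Unmarked (collected): A B D E F G

Answer: 0 0 1 0 0 0 0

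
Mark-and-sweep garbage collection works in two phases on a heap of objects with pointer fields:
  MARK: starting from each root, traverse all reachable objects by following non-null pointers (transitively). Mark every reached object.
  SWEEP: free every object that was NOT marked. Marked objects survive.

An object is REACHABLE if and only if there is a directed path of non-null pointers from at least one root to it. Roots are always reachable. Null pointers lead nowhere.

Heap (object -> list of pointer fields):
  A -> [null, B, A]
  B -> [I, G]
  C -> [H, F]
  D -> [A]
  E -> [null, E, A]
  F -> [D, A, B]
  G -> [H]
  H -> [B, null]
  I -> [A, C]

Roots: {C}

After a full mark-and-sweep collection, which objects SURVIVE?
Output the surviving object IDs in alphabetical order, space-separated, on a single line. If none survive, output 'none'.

Roots: C
Mark C: refs=H F, marked=C
Mark H: refs=B null, marked=C H
Mark F: refs=D A B, marked=C F H
Mark B: refs=I G, marked=B C F H
Mark D: refs=A, marked=B C D F H
Mark A: refs=null B A, marked=A B C D F H
Mark I: refs=A C, marked=A B C D F H I
Mark G: refs=H, marked=A B C D F G H I
Unmarked (collected): E

Answer: A B C D F G H I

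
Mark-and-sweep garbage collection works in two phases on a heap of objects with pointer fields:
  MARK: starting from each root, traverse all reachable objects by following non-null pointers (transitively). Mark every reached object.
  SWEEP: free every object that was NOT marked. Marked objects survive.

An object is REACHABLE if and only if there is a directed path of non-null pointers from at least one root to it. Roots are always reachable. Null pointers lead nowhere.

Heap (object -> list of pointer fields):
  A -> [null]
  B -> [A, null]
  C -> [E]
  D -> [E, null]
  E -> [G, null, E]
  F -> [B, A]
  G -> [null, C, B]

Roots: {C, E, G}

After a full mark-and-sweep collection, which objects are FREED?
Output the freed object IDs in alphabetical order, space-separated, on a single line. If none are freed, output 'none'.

Answer: D F

Derivation:
Roots: C E G
Mark C: refs=E, marked=C
Mark E: refs=G null E, marked=C E
Mark G: refs=null C B, marked=C E G
Mark B: refs=A null, marked=B C E G
Mark A: refs=null, marked=A B C E G
Unmarked (collected): D F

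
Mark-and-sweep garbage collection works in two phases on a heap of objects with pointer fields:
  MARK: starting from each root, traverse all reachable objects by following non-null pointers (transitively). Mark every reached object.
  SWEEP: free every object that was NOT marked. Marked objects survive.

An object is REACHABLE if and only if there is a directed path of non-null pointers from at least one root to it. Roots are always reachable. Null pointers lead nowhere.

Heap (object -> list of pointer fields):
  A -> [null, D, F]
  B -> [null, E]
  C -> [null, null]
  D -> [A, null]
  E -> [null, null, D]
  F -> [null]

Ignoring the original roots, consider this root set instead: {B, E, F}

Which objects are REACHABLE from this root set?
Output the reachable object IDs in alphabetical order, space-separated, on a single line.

Answer: A B D E F

Derivation:
Roots: B E F
Mark B: refs=null E, marked=B
Mark E: refs=null null D, marked=B E
Mark F: refs=null, marked=B E F
Mark D: refs=A null, marked=B D E F
Mark A: refs=null D F, marked=A B D E F
Unmarked (collected): C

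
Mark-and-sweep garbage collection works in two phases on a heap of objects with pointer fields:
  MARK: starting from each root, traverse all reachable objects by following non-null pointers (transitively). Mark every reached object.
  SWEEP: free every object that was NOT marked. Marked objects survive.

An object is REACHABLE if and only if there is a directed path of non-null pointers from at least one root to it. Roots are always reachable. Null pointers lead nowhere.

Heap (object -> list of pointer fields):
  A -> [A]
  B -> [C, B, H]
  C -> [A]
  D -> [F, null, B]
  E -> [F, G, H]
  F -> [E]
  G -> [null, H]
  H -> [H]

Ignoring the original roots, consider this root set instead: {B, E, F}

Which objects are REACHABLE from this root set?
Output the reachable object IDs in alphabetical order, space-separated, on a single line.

Roots: B E F
Mark B: refs=C B H, marked=B
Mark E: refs=F G H, marked=B E
Mark F: refs=E, marked=B E F
Mark C: refs=A, marked=B C E F
Mark H: refs=H, marked=B C E F H
Mark G: refs=null H, marked=B C E F G H
Mark A: refs=A, marked=A B C E F G H
Unmarked (collected): D

Answer: A B C E F G H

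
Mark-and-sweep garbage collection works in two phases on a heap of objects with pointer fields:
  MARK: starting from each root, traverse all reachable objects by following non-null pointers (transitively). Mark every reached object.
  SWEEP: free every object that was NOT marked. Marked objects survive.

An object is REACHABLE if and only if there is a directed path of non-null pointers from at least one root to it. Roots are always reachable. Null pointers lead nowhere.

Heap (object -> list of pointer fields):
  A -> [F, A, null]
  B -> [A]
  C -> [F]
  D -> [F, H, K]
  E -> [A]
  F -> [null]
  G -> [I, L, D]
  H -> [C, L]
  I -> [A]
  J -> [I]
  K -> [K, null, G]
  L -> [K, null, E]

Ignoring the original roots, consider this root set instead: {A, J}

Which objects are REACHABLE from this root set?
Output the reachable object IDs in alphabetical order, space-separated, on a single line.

Roots: A J
Mark A: refs=F A null, marked=A
Mark J: refs=I, marked=A J
Mark F: refs=null, marked=A F J
Mark I: refs=A, marked=A F I J
Unmarked (collected): B C D E G H K L

Answer: A F I J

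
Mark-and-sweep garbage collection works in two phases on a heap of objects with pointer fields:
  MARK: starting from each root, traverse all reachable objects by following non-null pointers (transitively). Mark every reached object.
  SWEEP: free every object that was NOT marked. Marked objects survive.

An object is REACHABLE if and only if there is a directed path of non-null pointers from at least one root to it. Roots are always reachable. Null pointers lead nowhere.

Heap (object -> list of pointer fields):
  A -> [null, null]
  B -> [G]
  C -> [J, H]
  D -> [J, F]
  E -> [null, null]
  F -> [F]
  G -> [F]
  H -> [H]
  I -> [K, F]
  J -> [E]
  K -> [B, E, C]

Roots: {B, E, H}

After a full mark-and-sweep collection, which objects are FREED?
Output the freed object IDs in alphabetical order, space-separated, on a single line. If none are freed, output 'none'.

Roots: B E H
Mark B: refs=G, marked=B
Mark E: refs=null null, marked=B E
Mark H: refs=H, marked=B E H
Mark G: refs=F, marked=B E G H
Mark F: refs=F, marked=B E F G H
Unmarked (collected): A C D I J K

Answer: A C D I J K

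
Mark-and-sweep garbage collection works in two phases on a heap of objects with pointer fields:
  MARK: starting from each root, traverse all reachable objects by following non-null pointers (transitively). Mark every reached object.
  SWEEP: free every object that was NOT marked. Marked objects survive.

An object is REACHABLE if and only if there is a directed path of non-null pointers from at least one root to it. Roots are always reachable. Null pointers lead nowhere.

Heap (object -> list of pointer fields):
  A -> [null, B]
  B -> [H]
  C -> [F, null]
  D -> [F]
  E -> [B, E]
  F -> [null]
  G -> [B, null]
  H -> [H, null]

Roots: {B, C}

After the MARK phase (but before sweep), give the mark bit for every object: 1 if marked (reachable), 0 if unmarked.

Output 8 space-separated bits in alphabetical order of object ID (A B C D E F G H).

Answer: 0 1 1 0 0 1 0 1

Derivation:
Roots: B C
Mark B: refs=H, marked=B
Mark C: refs=F null, marked=B C
Mark H: refs=H null, marked=B C H
Mark F: refs=null, marked=B C F H
Unmarked (collected): A D E G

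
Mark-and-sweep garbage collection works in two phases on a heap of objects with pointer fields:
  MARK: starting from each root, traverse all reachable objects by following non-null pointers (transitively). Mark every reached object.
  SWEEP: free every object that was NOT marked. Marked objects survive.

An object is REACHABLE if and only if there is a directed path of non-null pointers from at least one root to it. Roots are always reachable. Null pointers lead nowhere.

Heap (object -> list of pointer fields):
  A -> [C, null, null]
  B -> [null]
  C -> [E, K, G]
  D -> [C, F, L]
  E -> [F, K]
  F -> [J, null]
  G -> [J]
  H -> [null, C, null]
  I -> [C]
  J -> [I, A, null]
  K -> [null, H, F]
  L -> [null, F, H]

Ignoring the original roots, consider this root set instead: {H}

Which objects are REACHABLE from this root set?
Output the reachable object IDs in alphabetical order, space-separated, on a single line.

Roots: H
Mark H: refs=null C null, marked=H
Mark C: refs=E K G, marked=C H
Mark E: refs=F K, marked=C E H
Mark K: refs=null H F, marked=C E H K
Mark G: refs=J, marked=C E G H K
Mark F: refs=J null, marked=C E F G H K
Mark J: refs=I A null, marked=C E F G H J K
Mark I: refs=C, marked=C E F G H I J K
Mark A: refs=C null null, marked=A C E F G H I J K
Unmarked (collected): B D L

Answer: A C E F G H I J K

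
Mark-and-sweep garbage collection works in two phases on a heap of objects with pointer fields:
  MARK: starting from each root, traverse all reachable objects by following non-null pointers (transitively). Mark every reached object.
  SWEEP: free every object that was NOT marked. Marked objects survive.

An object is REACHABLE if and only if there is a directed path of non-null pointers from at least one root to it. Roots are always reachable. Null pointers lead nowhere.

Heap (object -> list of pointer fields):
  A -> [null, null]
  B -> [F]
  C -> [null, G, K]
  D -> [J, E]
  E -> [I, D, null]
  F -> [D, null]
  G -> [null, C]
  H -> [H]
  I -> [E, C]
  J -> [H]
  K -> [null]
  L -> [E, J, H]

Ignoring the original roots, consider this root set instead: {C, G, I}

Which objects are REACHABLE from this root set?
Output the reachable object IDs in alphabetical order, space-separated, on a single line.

Answer: C D E G H I J K

Derivation:
Roots: C G I
Mark C: refs=null G K, marked=C
Mark G: refs=null C, marked=C G
Mark I: refs=E C, marked=C G I
Mark K: refs=null, marked=C G I K
Mark E: refs=I D null, marked=C E G I K
Mark D: refs=J E, marked=C D E G I K
Mark J: refs=H, marked=C D E G I J K
Mark H: refs=H, marked=C D E G H I J K
Unmarked (collected): A B F L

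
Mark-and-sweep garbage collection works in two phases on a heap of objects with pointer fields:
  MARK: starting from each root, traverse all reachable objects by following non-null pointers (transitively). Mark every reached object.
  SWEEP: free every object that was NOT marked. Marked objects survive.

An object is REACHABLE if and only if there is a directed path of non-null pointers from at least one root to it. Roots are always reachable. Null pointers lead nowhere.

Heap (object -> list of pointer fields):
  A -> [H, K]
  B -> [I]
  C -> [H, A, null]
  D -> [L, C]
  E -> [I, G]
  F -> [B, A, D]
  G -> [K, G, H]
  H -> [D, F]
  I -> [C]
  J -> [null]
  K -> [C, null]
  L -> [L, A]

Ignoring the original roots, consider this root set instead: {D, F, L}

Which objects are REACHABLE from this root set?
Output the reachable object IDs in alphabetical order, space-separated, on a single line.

Roots: D F L
Mark D: refs=L C, marked=D
Mark F: refs=B A D, marked=D F
Mark L: refs=L A, marked=D F L
Mark C: refs=H A null, marked=C D F L
Mark B: refs=I, marked=B C D F L
Mark A: refs=H K, marked=A B C D F L
Mark H: refs=D F, marked=A B C D F H L
Mark I: refs=C, marked=A B C D F H I L
Mark K: refs=C null, marked=A B C D F H I K L
Unmarked (collected): E G J

Answer: A B C D F H I K L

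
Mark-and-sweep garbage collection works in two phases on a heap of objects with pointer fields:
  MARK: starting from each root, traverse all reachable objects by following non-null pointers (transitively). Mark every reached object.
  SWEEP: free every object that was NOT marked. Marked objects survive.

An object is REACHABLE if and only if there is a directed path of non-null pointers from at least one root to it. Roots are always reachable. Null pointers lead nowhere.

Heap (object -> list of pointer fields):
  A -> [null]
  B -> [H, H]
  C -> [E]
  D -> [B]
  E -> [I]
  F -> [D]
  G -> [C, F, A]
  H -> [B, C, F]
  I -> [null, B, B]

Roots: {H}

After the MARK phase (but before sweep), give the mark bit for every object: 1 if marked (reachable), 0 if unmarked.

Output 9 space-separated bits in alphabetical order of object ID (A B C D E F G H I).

Answer: 0 1 1 1 1 1 0 1 1

Derivation:
Roots: H
Mark H: refs=B C F, marked=H
Mark B: refs=H H, marked=B H
Mark C: refs=E, marked=B C H
Mark F: refs=D, marked=B C F H
Mark E: refs=I, marked=B C E F H
Mark D: refs=B, marked=B C D E F H
Mark I: refs=null B B, marked=B C D E F H I
Unmarked (collected): A G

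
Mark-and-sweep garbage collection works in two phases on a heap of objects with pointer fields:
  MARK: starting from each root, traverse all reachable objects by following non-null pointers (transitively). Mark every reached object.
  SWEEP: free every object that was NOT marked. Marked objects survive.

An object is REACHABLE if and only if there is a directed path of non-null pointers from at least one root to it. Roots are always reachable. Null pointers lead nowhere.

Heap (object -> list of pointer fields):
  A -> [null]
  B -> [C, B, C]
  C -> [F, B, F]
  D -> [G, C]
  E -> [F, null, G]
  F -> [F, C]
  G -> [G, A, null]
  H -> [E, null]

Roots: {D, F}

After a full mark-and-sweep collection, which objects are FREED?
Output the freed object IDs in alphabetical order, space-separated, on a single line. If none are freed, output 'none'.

Roots: D F
Mark D: refs=G C, marked=D
Mark F: refs=F C, marked=D F
Mark G: refs=G A null, marked=D F G
Mark C: refs=F B F, marked=C D F G
Mark A: refs=null, marked=A C D F G
Mark B: refs=C B C, marked=A B C D F G
Unmarked (collected): E H

Answer: E H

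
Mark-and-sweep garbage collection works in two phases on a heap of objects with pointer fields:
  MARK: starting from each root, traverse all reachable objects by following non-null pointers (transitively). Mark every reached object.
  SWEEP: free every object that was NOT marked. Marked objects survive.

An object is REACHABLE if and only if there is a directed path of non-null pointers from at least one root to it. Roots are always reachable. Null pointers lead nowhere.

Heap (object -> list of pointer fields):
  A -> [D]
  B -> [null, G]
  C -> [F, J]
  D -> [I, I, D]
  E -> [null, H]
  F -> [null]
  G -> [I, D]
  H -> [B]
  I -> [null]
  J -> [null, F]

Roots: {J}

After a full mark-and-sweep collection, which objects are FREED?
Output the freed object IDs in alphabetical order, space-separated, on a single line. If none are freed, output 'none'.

Roots: J
Mark J: refs=null F, marked=J
Mark F: refs=null, marked=F J
Unmarked (collected): A B C D E G H I

Answer: A B C D E G H I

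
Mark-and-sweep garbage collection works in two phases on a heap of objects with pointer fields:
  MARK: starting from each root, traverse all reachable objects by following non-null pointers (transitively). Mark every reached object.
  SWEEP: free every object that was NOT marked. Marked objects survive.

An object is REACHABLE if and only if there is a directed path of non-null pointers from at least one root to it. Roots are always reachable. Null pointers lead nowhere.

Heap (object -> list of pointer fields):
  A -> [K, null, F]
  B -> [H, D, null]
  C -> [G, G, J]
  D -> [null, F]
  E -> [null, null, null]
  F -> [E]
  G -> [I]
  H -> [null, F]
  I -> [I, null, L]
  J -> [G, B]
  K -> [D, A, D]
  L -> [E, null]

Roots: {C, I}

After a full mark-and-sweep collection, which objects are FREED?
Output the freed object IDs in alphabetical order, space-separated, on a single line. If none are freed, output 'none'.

Roots: C I
Mark C: refs=G G J, marked=C
Mark I: refs=I null L, marked=C I
Mark G: refs=I, marked=C G I
Mark J: refs=G B, marked=C G I J
Mark L: refs=E null, marked=C G I J L
Mark B: refs=H D null, marked=B C G I J L
Mark E: refs=null null null, marked=B C E G I J L
Mark H: refs=null F, marked=B C E G H I J L
Mark D: refs=null F, marked=B C D E G H I J L
Mark F: refs=E, marked=B C D E F G H I J L
Unmarked (collected): A K

Answer: A K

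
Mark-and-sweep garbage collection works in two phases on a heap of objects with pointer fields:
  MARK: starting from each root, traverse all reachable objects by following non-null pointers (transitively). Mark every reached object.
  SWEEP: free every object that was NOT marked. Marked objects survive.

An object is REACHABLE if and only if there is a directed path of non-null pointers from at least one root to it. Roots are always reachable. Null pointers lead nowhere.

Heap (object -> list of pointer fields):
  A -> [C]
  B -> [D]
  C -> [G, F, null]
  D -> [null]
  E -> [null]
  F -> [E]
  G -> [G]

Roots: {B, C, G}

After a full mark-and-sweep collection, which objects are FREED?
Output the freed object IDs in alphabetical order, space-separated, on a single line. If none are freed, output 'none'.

Answer: A

Derivation:
Roots: B C G
Mark B: refs=D, marked=B
Mark C: refs=G F null, marked=B C
Mark G: refs=G, marked=B C G
Mark D: refs=null, marked=B C D G
Mark F: refs=E, marked=B C D F G
Mark E: refs=null, marked=B C D E F G
Unmarked (collected): A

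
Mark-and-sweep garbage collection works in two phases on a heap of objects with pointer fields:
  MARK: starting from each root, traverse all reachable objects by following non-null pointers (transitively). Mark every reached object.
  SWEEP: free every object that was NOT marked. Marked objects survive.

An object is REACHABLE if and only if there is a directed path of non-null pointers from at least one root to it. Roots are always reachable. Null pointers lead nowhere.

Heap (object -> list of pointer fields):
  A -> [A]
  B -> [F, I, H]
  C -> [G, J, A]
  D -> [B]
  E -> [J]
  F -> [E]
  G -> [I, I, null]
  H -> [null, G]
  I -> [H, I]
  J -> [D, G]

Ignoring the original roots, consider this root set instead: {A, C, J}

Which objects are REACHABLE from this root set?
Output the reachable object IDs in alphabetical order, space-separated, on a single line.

Answer: A B C D E F G H I J

Derivation:
Roots: A C J
Mark A: refs=A, marked=A
Mark C: refs=G J A, marked=A C
Mark J: refs=D G, marked=A C J
Mark G: refs=I I null, marked=A C G J
Mark D: refs=B, marked=A C D G J
Mark I: refs=H I, marked=A C D G I J
Mark B: refs=F I H, marked=A B C D G I J
Mark H: refs=null G, marked=A B C D G H I J
Mark F: refs=E, marked=A B C D F G H I J
Mark E: refs=J, marked=A B C D E F G H I J
Unmarked (collected): (none)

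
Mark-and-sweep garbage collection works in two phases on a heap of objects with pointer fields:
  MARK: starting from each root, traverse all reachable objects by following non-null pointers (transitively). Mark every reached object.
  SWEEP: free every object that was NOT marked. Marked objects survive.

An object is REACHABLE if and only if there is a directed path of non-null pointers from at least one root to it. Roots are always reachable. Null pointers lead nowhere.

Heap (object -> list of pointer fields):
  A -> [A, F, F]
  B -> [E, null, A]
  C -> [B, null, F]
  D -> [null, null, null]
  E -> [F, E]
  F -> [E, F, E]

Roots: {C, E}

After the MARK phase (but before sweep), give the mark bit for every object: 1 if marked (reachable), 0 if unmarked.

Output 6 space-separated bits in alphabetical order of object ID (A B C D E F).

Answer: 1 1 1 0 1 1

Derivation:
Roots: C E
Mark C: refs=B null F, marked=C
Mark E: refs=F E, marked=C E
Mark B: refs=E null A, marked=B C E
Mark F: refs=E F E, marked=B C E F
Mark A: refs=A F F, marked=A B C E F
Unmarked (collected): D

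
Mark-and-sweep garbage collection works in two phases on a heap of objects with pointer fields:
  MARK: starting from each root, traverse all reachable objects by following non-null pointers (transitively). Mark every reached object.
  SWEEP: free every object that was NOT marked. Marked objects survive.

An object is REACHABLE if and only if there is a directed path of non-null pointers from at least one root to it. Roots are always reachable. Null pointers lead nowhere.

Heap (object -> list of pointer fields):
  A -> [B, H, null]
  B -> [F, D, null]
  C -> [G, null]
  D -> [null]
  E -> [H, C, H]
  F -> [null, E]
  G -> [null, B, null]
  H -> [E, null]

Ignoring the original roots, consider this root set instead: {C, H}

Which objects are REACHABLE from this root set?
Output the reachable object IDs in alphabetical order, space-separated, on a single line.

Roots: C H
Mark C: refs=G null, marked=C
Mark H: refs=E null, marked=C H
Mark G: refs=null B null, marked=C G H
Mark E: refs=H C H, marked=C E G H
Mark B: refs=F D null, marked=B C E G H
Mark F: refs=null E, marked=B C E F G H
Mark D: refs=null, marked=B C D E F G H
Unmarked (collected): A

Answer: B C D E F G H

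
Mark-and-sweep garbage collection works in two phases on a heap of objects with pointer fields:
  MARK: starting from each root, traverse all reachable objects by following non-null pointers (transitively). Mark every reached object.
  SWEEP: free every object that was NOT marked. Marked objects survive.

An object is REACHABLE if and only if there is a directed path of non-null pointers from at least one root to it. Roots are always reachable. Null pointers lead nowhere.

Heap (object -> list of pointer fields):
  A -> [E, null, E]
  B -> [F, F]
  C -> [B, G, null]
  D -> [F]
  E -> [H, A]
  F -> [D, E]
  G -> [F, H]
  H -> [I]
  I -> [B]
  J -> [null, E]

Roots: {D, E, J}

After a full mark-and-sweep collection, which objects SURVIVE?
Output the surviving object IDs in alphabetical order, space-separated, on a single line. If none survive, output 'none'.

Answer: A B D E F H I J

Derivation:
Roots: D E J
Mark D: refs=F, marked=D
Mark E: refs=H A, marked=D E
Mark J: refs=null E, marked=D E J
Mark F: refs=D E, marked=D E F J
Mark H: refs=I, marked=D E F H J
Mark A: refs=E null E, marked=A D E F H J
Mark I: refs=B, marked=A D E F H I J
Mark B: refs=F F, marked=A B D E F H I J
Unmarked (collected): C G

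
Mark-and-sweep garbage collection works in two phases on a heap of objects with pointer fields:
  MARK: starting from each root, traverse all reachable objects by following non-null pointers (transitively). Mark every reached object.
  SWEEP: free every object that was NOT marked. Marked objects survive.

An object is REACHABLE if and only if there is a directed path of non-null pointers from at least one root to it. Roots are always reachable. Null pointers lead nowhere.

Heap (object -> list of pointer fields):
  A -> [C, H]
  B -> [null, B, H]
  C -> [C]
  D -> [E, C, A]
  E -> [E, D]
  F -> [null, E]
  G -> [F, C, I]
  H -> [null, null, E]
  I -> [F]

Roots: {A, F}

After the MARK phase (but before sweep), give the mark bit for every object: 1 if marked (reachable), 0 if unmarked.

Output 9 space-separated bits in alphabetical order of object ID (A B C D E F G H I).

Answer: 1 0 1 1 1 1 0 1 0

Derivation:
Roots: A F
Mark A: refs=C H, marked=A
Mark F: refs=null E, marked=A F
Mark C: refs=C, marked=A C F
Mark H: refs=null null E, marked=A C F H
Mark E: refs=E D, marked=A C E F H
Mark D: refs=E C A, marked=A C D E F H
Unmarked (collected): B G I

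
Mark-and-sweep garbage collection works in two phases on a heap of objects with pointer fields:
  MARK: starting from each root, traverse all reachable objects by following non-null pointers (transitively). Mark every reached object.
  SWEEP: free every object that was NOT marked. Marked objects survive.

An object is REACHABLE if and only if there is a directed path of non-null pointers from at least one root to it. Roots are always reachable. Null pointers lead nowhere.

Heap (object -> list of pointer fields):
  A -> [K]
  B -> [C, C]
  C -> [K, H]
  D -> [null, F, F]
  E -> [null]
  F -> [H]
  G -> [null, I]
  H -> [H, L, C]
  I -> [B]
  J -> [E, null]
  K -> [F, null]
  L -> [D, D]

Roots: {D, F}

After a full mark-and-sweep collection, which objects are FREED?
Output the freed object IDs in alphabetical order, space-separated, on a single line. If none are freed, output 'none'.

Roots: D F
Mark D: refs=null F F, marked=D
Mark F: refs=H, marked=D F
Mark H: refs=H L C, marked=D F H
Mark L: refs=D D, marked=D F H L
Mark C: refs=K H, marked=C D F H L
Mark K: refs=F null, marked=C D F H K L
Unmarked (collected): A B E G I J

Answer: A B E G I J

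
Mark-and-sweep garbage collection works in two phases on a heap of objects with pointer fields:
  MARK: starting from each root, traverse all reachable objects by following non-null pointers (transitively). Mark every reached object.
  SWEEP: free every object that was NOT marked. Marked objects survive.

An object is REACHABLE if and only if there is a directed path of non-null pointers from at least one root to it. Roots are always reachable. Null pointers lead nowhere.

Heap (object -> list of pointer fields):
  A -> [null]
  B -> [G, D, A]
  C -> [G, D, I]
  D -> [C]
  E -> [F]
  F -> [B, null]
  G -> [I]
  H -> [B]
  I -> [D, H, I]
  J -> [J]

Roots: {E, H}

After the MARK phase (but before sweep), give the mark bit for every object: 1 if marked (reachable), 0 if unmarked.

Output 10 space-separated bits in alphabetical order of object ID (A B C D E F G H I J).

Answer: 1 1 1 1 1 1 1 1 1 0

Derivation:
Roots: E H
Mark E: refs=F, marked=E
Mark H: refs=B, marked=E H
Mark F: refs=B null, marked=E F H
Mark B: refs=G D A, marked=B E F H
Mark G: refs=I, marked=B E F G H
Mark D: refs=C, marked=B D E F G H
Mark A: refs=null, marked=A B D E F G H
Mark I: refs=D H I, marked=A B D E F G H I
Mark C: refs=G D I, marked=A B C D E F G H I
Unmarked (collected): J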